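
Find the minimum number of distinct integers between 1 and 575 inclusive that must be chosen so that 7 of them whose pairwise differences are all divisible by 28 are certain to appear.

169

Integers whose pairwise differences are multiples of 28 are exactly those sharing a remainder mod 28. The 28 residue classes mod 28 are the pigeonholes.
With 168 integers one could put 6 in each residue class and have no class reach 7.
The 169th integer pushes some class to 7, so 28·6 + 1 = 169.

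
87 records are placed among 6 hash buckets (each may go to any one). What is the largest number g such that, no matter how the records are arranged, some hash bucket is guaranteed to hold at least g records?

By the pigeonhole principle, the 6 hash buckets are the holes and the 87 records are the pigeons.
If every hash bucket held at most 14 records, the total would be at most 6 × 14 = 84, which is less than 87.
So some hash bucket holds at least ⌈87/6⌉ = 15 records.

15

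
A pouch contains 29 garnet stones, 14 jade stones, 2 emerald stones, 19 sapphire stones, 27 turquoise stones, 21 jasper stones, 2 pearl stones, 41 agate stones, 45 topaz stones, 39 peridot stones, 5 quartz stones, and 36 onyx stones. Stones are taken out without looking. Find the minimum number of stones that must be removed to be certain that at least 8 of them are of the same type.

Pigeonhole: the 12 types are the holes; the stones drawn are the pigeons.
To avoid 8 of any one type, the worst case takes at most 7 of each type, or every stone of a type that has fewer than 7.
That gives 7 + 7 + 2 + 7 + 7 + 7 + 2 + 7 + 7 + 7 + 5 + 7 = 72 stones with no type reaching 8.
The next stone forces some type to 8, so 72 + 1 = 73.

73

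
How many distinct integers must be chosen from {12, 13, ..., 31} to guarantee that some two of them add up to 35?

A set avoiding the sum 35 can contain at most one of each pair {x, 35−x}, plus the 8 elements whose complement lies outside the range.
The integers 18, …, 31 (14 of them) are such a set: any two sum to at least 18+19 = 37 > 35.
Any 15th integer completes one of the 6 pairs, so 15 choices force a sum of 35.

15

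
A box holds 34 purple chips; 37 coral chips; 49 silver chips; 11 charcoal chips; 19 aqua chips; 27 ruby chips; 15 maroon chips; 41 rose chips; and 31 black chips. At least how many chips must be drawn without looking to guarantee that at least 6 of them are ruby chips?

243

In the worst case for collecting ruby chips, every non-ruby chip comes out first.
There are 34 + 37 + 49 + 11 + 19 + 15 + 41 + 31 = 237 non-ruby chips altogether.
After those, each further chip must be ruby, so 237 + 6 = 243 draws guarantee 6 ruby chips.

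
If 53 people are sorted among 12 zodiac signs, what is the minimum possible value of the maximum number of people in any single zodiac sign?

5

By the pigeonhole principle, the 12 zodiac signs are the holes and the 53 people are the pigeons.
If every zodiac sign held at most 4 people, the total would be at most 12 × 4 = 48, which is less than 53.
So some zodiac sign holds at least ⌈53/12⌉ = 5 people.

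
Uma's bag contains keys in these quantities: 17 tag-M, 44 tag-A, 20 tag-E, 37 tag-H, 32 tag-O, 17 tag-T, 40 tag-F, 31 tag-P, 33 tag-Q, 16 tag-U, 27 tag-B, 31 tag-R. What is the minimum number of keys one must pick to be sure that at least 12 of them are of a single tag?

An adversary could hand out at most 11 keys per tag: 11 + 11 + 11 + 11 + 11 + 11 + 11 + 11 + 11 + 11 + 11 + 11 = 132 keys and still no tag has 12.
One more key lands in a tag already at 11, so 133 draws are enough and 132 are not.

133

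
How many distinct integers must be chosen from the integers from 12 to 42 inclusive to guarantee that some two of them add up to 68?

A set avoiding the sum 68 can contain at most one of each pair {x, 68−x}, plus the 15 elements whose complement lies outside the range or equal to its own complement.
The integers 12, …, 34 (23 of them) are such a set: any two sum to at least 12+13 = 25 and at most 33+34 = 67 < 68.
Any 24th integer completes one of the 8 pairs, so 24 choices force a sum of 68.

24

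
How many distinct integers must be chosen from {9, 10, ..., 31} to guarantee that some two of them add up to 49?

17

A set avoiding the sum 49 can contain at most one of each pair {x, 49−x}, plus the 9 elements whose complement lies outside the range.
The integers 9, …, 24 (16 of them) are such a set: any two sum to at least 9+10 = 19 and at most 23+24 = 47 < 49.
Pigeonhole: any 17th integer completes one of the 7 pairs, so 17 choices force a sum of 49.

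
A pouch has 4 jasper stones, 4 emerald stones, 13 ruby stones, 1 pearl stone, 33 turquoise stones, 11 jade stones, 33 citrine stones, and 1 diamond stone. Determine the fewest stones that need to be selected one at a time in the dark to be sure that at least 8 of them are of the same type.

39

By pigeonhole, put each drawn stone into a box by type. The largest draw with every box below 8 takes min(count, 7) from each type; types with fewer than 7 contribute all they have.
Σ min(cᵢ, 7) = 4 + 4 + 7 + 1 + 7 + 7 + 7 + 1 = 38.
Draw number 38 + 1 = 39 must push one box to 8.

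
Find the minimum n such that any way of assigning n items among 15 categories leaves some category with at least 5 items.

With 60 items one could put exactly 4 in each of the 15 categories, and no category would reach 5.
One more item must land in a category that already has 4, giving it 5.
So 15 × 4 + 1 = 61 items are required.

61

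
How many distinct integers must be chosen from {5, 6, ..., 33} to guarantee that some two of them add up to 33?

Group the elements by complementary pair {x, 33−x}: {5,28}, {6,27}, {7,26}, …, giving 12 two-element pairs and 5 integers whose partner 33−x falls outside [5,33].
Treating each of those 17 groups as a pigeonhole, one can pick one integer per group — 17 integers — with no two summing to 33.
The 18th integer lands in an occupied pair, forcing a sum of 33.

18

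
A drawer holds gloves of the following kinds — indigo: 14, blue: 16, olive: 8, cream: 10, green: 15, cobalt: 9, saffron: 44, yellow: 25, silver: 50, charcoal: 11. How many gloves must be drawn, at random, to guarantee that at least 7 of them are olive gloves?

201

In the worst case for collecting olive gloves, every non-olive glove comes out first.
There are 14 + 16 + 10 + 15 + 9 + 44 + 25 + 50 + 11 = 194 non-olive gloves altogether.
After those, each further glove must be olive, so 194 + 7 = 201 draws guarantee 7 olive gloves.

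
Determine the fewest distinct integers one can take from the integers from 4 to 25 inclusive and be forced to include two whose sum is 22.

A set avoiding the sum 22 can contain at most one of each pair {x, 22−x}, plus the 8 elements whose complement lies outside the range or equal to its own complement.
The integers 11, …, 25 (15 of them) are such a set: any two sum to at least 11+12 = 23 > 22.
Any 16th integer completes one of the 7 pairs, so 16 choices force a sum of 22.

16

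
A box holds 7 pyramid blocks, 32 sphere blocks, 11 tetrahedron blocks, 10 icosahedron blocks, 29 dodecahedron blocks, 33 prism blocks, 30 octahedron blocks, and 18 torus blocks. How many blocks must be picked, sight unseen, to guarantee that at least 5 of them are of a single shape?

An adversary could hand out at most 4 blocks per shape: 4 + 4 + 4 + 4 + 4 + 4 + 4 + 4 = 32 blocks and still no shape has 5.
By pigeonhole, one more block lands in a shape already at 4, so 33 draws are enough and 32 are not.

33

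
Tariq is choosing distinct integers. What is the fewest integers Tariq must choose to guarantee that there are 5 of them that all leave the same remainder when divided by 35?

141

By pigeonhole, the 35 residue classes mod 35 are the pigeonholes.
With 140 integers one could put 4 in each residue class and have no class reach 5.
The 141st integer pushes some class to 5, so 35·4 + 1 = 141.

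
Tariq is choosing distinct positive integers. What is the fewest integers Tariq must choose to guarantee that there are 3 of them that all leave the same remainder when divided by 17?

35

The 17 residue classes mod 17 are the pigeonholes.
With 34 integers one could put 2 in each residue class and have no class reach 3.
The 35th integer pushes some class to 3, so 17·2 + 1 = 35.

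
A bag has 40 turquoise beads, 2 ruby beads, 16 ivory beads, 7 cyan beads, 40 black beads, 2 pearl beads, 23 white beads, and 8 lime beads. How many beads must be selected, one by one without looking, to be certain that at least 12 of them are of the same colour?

Pigeonhole: the 8 colours are the holes; the beads drawn are the pigeons.
To avoid 12 of any one colour, the worst case takes at most 11 of each colour, or every bead of a colour that has fewer than 11.
That gives 11 + 2 + 11 + 7 + 11 + 2 + 11 + 8 = 63 beads with no colour reaching 12.
The next bead forces some colour to 12, so 63 + 1 = 64.

64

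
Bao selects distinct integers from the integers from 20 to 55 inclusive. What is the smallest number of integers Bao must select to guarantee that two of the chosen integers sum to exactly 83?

23

Group the elements by complementary pair {x, 83−x}: {28,55}, {29,54}, {30,53}, …, giving 14 two-element pairs and 8 integers whose partner 83−x falls outside [20,55].
Treating each of those 22 groups as a pigeonhole, one can pick one integer per group — 22 integers — with no two summing to 83.
The 23rd integer lands in an occupied pair, forcing a sum of 83.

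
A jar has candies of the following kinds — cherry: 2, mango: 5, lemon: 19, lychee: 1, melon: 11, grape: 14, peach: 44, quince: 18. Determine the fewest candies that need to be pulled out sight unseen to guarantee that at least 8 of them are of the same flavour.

The 8 flavours are the holes; the candies drawn are the pigeons.
To avoid 8 of any one flavour, the worst case takes at most 7 of each flavour, or every candy of a flavour that has fewer than 7.
That gives 2 + 5 + 7 + 1 + 7 + 7 + 7 + 7 = 43 candies with no flavour reaching 8.
The next candy forces some flavour to 8, so 43 + 1 = 44.

44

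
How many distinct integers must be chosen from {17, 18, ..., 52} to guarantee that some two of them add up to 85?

A set avoiding the sum 85 can contain at most one of each pair {x, 85−x}, plus the 16 elements whose complement lies outside the range.
The integers 17, …, 42 (26 of them) are such a set: any two sum to at least 17+18 = 35 and at most 41+42 = 83 < 85.
By pigeonhole, any 27th integer completes one of the 10 pairs, so 27 choices force a sum of 85.

27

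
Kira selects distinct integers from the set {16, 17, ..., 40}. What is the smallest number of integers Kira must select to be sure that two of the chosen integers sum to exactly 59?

15

Two chosen integers sum to 59 exactly when both halves of some pair {x, 59−x} with 19 ≤ x ≤ 59−x ≤ 40 are chosen — 11 such pairs.
The remaining 3 elements (those with no distinct partner in range) can never complete a 59-sum, so the worst case takes all of them and one from each pair: 3 + 11 = 14.
The 15th integer has to be the second member of some pair, so 14 + 1 = 15.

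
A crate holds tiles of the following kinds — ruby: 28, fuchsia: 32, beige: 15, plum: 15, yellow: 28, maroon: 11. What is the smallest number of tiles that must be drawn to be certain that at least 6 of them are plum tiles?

In the worst case for collecting plum tiles, every non-plum tile comes out first.
There are 28 + 32 + 15 + 28 + 11 = 114 non-plum tiles altogether.
After those, each further tile must be plum, so 114 + 6 = 120 draws guarantee 6 plum tiles.

120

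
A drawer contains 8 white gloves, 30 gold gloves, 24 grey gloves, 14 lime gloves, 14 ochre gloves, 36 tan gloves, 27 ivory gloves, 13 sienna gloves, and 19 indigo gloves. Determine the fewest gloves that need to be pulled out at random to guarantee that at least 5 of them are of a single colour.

By pigeonhole, the 9 colours are the holes; the gloves drawn are the pigeons.
To avoid 5 of any one colour, the worst case takes at most 4 of each colour.
That gives 4 + 4 + 4 + 4 + 4 + 4 + 4 + 4 + 4 = 36 gloves with no colour reaching 5.
The next glove forces some colour to 5, so 36 + 1 = 37.

37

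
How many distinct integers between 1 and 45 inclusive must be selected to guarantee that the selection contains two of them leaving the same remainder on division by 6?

7

The 6 residue classes mod 6 are the pigeonholes.
With 6 integers one could put 1 in each residue class and have no class reach 2.
The 7th integer pushes some class to 2, so 6·1 + 1 = 7.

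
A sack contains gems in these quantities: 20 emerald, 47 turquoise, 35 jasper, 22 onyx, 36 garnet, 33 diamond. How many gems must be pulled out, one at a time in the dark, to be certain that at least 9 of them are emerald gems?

In the worst case for collecting emerald gems, every non-emerald gem comes out first.
There are 47 + 35 + 22 + 36 + 33 = 173 non-emerald gems altogether.
After those, each further gem must be emerald, so 173 + 9 = 182 draws guarantee 9 emerald gems.

182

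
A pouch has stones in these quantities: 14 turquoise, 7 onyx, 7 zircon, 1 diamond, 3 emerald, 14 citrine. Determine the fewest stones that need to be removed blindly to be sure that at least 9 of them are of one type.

Put each drawn stone into a box by type. The largest draw with every box below 9 takes min(count, 8) from each type; types with fewer than 8 contribute all they have.
Σ min(cᵢ, 8) = 8 + 7 + 7 + 1 + 3 + 8 = 34.
Draw number 34 + 1 = 35 must push one box to 9.

35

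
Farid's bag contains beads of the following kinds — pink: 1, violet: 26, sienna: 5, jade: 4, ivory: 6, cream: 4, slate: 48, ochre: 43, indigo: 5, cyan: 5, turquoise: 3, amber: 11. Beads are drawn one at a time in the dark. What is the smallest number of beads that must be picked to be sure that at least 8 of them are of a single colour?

The 12 colours are the holes; the beads drawn are the pigeons.
To avoid 8 of any one colour, the worst case takes at most 7 of each colour, or every bead of a colour that has fewer than 7.
That gives 1 + 7 + 5 + 4 + 6 + 4 + 7 + 7 + 5 + 5 + 3 + 7 = 61 beads with no colour reaching 8.
The next bead forces some colour to 8, so 61 + 1 = 62.

62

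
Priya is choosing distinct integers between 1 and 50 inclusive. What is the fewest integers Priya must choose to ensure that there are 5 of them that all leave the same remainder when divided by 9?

Pigeonhole: the 9 residue classes mod 9 are the pigeonholes.
With 36 integers one could put 4 in each residue class and have no class reach 5.
The 37th integer pushes some class to 5, so 9·4 + 1 = 37.

37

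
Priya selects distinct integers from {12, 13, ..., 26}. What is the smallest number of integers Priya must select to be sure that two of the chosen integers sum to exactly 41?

10

A set avoiding the sum 41 can contain at most one of each pair {x, 41−x}, plus the 3 elements whose complement lies outside the range.
The integers 12, …, 20 (9 of them) are such a set: any two sum to at least 12+13 = 25 and at most 19+20 = 39 < 41.
Any 10th integer completes one of the 6 pairs, so 10 choices force a sum of 41.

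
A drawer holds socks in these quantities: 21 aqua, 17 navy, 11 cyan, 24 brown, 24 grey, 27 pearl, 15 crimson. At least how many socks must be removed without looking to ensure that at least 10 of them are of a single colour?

64

The 7 colours are the holes; the socks drawn are the pigeons.
To avoid 10 of any one colour, the worst case takes at most 9 of each colour.
That gives 9 + 9 + 9 + 9 + 9 + 9 + 9 = 63 socks with no colour reaching 10.
The next sock forces some colour to 10, so 63 + 1 = 64.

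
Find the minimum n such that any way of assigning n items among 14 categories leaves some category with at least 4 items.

With 42 items one could put exactly 3 in each of the 14 categories, and no category would reach 4.
By pigeonhole, one more item must land in a category that already has 3, giving it 4.
So 14 × 3 + 1 = 43 items are required.

43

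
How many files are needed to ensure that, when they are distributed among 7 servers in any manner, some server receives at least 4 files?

22

With 21 files one could put exactly 3 in each of the 7 servers, and no server would reach 4.
Pigeonhole: one more file must land in a server that already has 3, giving it 4.
So 7 × 3 + 1 = 22 files are required.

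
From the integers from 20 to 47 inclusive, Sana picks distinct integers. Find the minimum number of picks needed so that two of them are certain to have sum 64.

17

Two chosen integers sum to 64 exactly when both halves of some pair {x, 64−x} with 20 ≤ x ≤ 64−x ≤ 44 are chosen — 12 such pairs.
The remaining 4 elements (those with no distinct partner in range) can never complete a 64-sum, so the worst case takes all of them and one from each pair: 4 + 12 = 16.
The 17th integer has to be the second member of some pair, so 16 + 1 = 17.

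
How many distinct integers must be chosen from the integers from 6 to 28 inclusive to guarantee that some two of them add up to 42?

17

A set avoiding the sum 42 can contain at most one of each pair {x, 42−x}, plus the 9 elements whose complement lies outside the range or equal to its own complement.
The integers 6, …, 21 (16 of them) are such a set: any two sum to at least 6+7 = 13 and at most 20+21 = 41 < 42.
Pigeonhole: any 17th integer completes one of the 7 pairs, so 17 choices force a sum of 42.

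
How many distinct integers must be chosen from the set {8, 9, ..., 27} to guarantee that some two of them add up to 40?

A set avoiding the sum 40 can contain at most one of each pair {x, 40−x}, plus the 6 elements whose complement lies outside the range or equal to its own complement.
The integers 8, …, 20 (13 of them) are such a set: any two sum to at least 8+9 = 17 and at most 19+20 = 39 < 40.
By the pigeonhole principle, any 14th integer completes one of the 7 pairs, so 14 choices force a sum of 40.

14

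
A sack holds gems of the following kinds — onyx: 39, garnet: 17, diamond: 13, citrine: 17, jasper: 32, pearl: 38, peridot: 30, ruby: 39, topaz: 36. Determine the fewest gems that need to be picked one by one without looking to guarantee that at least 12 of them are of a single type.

100

An adversary could hand out at most 11 gems per type: 11 + 11 + 11 + 11 + 11 + 11 + 11 + 11 + 11 = 99 gems and still no type has 12.
By the pigeonhole principle, one more gem lands in a type already at 11, so 100 draws are enough and 99 are not.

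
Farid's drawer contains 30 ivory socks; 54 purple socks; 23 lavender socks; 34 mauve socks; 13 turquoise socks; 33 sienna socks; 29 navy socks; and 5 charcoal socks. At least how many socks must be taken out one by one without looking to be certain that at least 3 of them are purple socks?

170

In the worst case for collecting purple socks, every non-purple sock comes out first.
There are 30 + 23 + 34 + 13 + 33 + 29 + 5 = 167 non-purple socks altogether.
After those, each further sock must be purple, so 167 + 3 = 170 draws guarantee 3 purple socks.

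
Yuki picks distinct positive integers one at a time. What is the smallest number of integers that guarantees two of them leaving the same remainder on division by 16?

The 16 residue classes mod 16 are the pigeonholes.
With 16 integers one could put 1 in each residue class and have no class reach 2.
The 17th integer pushes some class to 2, so 16·1 + 1 = 17.

17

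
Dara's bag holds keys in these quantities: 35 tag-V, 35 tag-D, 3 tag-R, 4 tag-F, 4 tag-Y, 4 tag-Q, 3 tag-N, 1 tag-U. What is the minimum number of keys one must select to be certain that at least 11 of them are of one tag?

Pigeonhole: put each drawn key into a box by tag. The largest draw with every box below 11 takes min(count, 10) from each tag; tags with fewer than 10 contribute all they have.
Σ min(cᵢ, 10) = 10 + 10 + 3 + 4 + 4 + 4 + 3 + 1 = 39.
Draw number 39 + 1 = 40 must push one box to 11.

40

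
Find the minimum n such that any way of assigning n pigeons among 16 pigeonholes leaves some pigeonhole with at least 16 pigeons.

With 240 pigeons one could put exactly 15 in each of the 16 pigeonholes, and no pigeonhole would reach 16.
Pigeonhole: one more pigeon must land in a pigeonhole that already has 15, giving it 16.
So 16 × 15 + 1 = 241 pigeons are required.

241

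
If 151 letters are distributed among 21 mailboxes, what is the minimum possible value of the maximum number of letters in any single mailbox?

8

Pigeonhole: the 21 mailboxes are the holes and the 151 letters are the pigeons.
If every mailbox held at most 7 letters, the total would be at most 21 × 7 = 147, which is less than 151.
So some mailbox holds at least ⌈151/21⌉ = 8 letters.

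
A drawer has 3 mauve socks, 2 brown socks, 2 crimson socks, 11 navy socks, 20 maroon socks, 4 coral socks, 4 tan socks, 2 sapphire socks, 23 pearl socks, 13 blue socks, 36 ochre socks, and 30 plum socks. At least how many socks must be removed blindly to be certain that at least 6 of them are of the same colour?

48

An adversary could hand out at most 5 socks per colour (6 colours run out sooner): 3 + 2 + 2 + 5 + 5 + 4 + 4 + 2 + 5 + 5 + 5 + 5 = 47 socks and still no colour has 6.
By pigeonhole, one more sock lands in a colour already at 5, so 48 draws are enough and 47 are not.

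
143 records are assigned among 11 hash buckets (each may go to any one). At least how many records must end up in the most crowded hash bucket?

The 11 hash buckets are the holes and the 143 records are the pigeons.
If every hash bucket held at most 12 records, the total would be at most 11 × 12 = 132, which is less than 143.
So some hash bucket holds at least ⌈143/11⌉ = 13 records.

13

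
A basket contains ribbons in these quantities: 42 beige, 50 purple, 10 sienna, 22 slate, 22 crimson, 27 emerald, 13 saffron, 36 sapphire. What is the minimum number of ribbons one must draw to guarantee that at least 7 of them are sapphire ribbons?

In the worst case for collecting sapphire ribbons, every non-sapphire ribbon comes out first.
There are 42 + 50 + 10 + 22 + 22 + 27 + 13 = 186 non-sapphire ribbons altogether.
After those, each further ribbon must be sapphire, so 186 + 7 = 193 draws guarantee 7 sapphire ribbons.

193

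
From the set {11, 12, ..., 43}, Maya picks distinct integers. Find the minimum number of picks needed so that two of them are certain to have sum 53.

18

A set avoiding the sum 53 can contain at most one of each pair {x, 53−x}, plus the 1 element whose complement lies outside the range.
The integers 27, …, 43 (17 of them) are such a set: any two sum to at least 27+28 = 55 > 53.
Any 18th integer completes one of the 16 pairs, so 18 choices force a sum of 53.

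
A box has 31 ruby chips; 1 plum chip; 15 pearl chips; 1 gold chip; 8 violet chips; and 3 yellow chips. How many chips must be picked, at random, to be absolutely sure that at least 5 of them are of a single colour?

18

An adversary could hand out at most 4 chips per colour (plum, gold, yellow run out sooner): 4 + 1 + 4 + 1 + 4 + 3 = 17 chips and still no colour has 5.
By pigeonhole, one more chip lands in a colour already at 4, so 18 draws are enough and 17 are not.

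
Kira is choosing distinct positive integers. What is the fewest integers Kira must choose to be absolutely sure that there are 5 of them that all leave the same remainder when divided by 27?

The 27 residue classes mod 27 are the pigeonholes.
With 108 integers one could put 4 in each residue class and have no class reach 5.
The 109th integer pushes some class to 5, so 27·4 + 1 = 109.

109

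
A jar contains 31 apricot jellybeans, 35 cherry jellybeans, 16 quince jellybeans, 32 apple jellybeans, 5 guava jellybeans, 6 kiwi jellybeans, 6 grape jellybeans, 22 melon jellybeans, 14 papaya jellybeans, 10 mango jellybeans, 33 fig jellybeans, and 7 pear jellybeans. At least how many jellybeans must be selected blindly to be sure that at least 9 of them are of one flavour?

89

Put each drawn jellybean into a box by flavour. The largest draw with every box below 9 takes min(count, 8) from each flavour; flavours with fewer than 8 contribute all they have.
Σ min(cᵢ, 8) = 8 + 8 + 8 + 8 + 5 + 6 + 6 + 8 + 8 + 8 + 8 + 7 = 88.
Draw number 88 + 1 = 89 must push one box to 9.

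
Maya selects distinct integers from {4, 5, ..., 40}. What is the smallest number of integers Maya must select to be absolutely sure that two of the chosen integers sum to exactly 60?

28

A set avoiding the sum 60 can contain at most one of each pair {x, 60−x}, plus the 17 elements whose complement lies outside the range or equal to its own complement.
The integers 4, …, 30 (27 of them) are such a set: any two sum to at least 4+5 = 9 and at most 29+30 = 59 < 60.
Pigeonhole: any 28th integer completes one of the 10 pairs, so 28 choices force a sum of 60.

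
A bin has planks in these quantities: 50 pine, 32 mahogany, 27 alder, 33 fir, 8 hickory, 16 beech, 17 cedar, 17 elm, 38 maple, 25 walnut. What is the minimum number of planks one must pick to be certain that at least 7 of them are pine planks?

220

In the worst case for collecting pine planks, every non-pine plank comes out first.
There are 32 + 27 + 33 + 8 + 16 + 17 + 17 + 38 + 25 = 213 non-pine planks altogether.
After those, each further plank must be pine, so 213 + 7 = 220 draws guarantee 7 pine planks.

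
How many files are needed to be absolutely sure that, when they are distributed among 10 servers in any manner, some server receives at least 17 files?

161

With 160 files one could put exactly 16 in each of the 10 servers, and no server would reach 17.
Pigeonhole: one more file must land in a server that already has 16, giving it 17.
So 10 × 16 + 1 = 161 files are required.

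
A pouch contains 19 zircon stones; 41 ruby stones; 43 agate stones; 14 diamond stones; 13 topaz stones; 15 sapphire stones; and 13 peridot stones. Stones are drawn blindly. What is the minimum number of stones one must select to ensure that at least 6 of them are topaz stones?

151

In the worst case for collecting topaz stones, every non-topaz stone comes out first.
There are 19 + 41 + 43 + 14 + 15 + 13 = 145 non-topaz stones altogether.
After those, each further stone must be topaz, so 145 + 6 = 151 draws guarantee 6 topaz stones.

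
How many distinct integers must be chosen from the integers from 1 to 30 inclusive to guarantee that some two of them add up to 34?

18

Group the elements by complementary pair {x, 34−x}: {4,30}, {5,29}, {6,28}, …, giving 13 two-element pairs, the single value 17 (it cannot pair with itself since the integers are distinct), and 3 integers whose partner 34−x falls outside [1,30].
Treating each of those 17 groups as a pigeonhole, one can pick one integer per group — 17 integers — with no two summing to 34.
The 18th integer lands in an occupied pair, forcing a sum of 34.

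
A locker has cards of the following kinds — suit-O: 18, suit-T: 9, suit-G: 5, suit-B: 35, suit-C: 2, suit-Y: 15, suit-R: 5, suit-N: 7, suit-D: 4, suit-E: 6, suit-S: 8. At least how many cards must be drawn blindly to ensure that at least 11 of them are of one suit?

An adversary could hand out at most 10 cards per suit (8 suits run out sooner): 10 + 9 + 5 + 10 + 2 + 10 + 5 + 7 + 4 + 6 + 8 = 76 cards and still no suit has 11.
By the pigeonhole principle, one more card lands in a suit already at 10, so 77 draws are enough and 76 are not.

77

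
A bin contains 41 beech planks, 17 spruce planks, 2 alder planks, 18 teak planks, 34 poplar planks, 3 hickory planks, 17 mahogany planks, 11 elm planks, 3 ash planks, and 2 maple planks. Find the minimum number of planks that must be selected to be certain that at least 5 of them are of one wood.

Put each drawn plank into a box by wood. The largest draw with every box below 5 takes min(count, 4) from each wood; woods with fewer than 4 contribute all they have.
Σ min(cᵢ, 4) = 4 + 4 + 2 + 4 + 4 + 3 + 4 + 4 + 3 + 2 = 34.
Draw number 34 + 1 = 35 must push one box to 5.

35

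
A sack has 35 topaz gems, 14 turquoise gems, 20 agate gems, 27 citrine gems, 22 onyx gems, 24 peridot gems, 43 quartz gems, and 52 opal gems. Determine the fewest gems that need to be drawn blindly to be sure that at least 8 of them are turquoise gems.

In the worst case for collecting turquoise gems, every non-turquoise gem comes out first.
There are 35 + 20 + 27 + 22 + 24 + 43 + 52 = 223 non-turquoise gems altogether.
After those, each further gem must be turquoise, so 223 + 8 = 231 draws guarantee 8 turquoise gems.

231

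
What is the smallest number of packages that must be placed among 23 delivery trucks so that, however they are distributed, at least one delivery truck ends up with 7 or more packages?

With 138 packages one could put exactly 6 in each of the 23 delivery trucks, and no delivery truck would reach 7.
Pigeonhole: one more package must land in a delivery truck that already has 6, giving it 7.
So 23 × 6 + 1 = 139 packages are required.

139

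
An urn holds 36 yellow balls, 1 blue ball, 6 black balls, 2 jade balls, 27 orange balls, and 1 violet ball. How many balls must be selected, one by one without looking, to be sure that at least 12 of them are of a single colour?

33

Pigeonhole: put each drawn ball into a box by colour. The largest draw with every box below 12 takes min(count, 11) from each colour; colours with fewer than 11 contribute all they have.
Σ min(cᵢ, 11) = 11 + 1 + 6 + 2 + 11 + 1 = 32.
Draw number 32 + 1 = 33 must push one box to 12.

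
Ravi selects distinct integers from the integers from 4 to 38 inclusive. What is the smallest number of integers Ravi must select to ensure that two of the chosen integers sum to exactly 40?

A set avoiding the sum 40 can contain at most one of each pair {x, 40−x}, plus the 3 elements whose complement lies outside the range or equal to its own complement.
The integers 20, …, 38 (19 of them) are such a set: any two sum to at least 20+21 = 41 > 40.
By pigeonhole, any 20th integer completes one of the 16 pairs, so 20 choices force a sum of 40.

20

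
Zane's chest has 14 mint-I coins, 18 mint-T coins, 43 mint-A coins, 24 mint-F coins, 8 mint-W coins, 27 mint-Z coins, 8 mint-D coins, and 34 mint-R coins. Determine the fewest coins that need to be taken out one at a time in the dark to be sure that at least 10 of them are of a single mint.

71

The 8 mints are the holes; the coins drawn are the pigeons.
To avoid 10 of any one mint, the worst case takes at most 9 of each mint, or every coin of a mint that has fewer than 9.
That gives 9 + 9 + 9 + 9 + 8 + 9 + 8 + 9 = 70 coins with no mint reaching 10.
The next coin forces some mint to 10, so 70 + 1 = 71.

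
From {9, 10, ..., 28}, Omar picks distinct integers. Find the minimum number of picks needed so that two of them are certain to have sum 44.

Group the elements by complementary pair {x, 44−x}: {16,28}, {17,27}, {18,26}, …, giving 6 two-element pairs, the single value 22 (it cannot pair with itself since the integers are distinct), and 7 integers whose partner 44−x falls outside [9,28].
Pigeonhole: treating each of those 14 groups as a pigeonhole, one can pick one integer per group — 14 integers — with no two summing to 44.
The 15th integer lands in an occupied pair, forcing a sum of 44.

15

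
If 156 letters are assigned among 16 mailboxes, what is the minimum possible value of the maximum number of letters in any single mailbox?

By pigeonhole, the 16 mailboxes are the holes and the 156 letters are the pigeons.
If every mailbox held at most 9 letters, the total would be at most 16 × 9 = 144, which is less than 156.
So some mailbox holds at least ⌈156/16⌉ = 10 letters.

10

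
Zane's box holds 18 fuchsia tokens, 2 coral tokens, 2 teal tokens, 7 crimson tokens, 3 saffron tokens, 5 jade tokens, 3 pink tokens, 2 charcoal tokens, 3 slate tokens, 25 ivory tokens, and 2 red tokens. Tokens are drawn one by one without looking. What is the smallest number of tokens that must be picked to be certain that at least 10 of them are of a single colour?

By pigeonhole, the 11 colours are the holes; the tokens drawn are the pigeons.
To avoid 10 of any one colour, the worst case takes at most 9 of each colour, or every token of a colour that has fewer than 9.
That gives 9 + 2 + 2 + 7 + 3 + 5 + 3 + 2 + 3 + 9 + 2 = 47 tokens with no colour reaching 10.
The next token forces some colour to 10, so 47 + 1 = 48.

48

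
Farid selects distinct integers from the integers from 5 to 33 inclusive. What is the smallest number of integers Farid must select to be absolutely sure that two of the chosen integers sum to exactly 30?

A set avoiding the sum 30 can contain at most one of each pair {x, 30−x}, plus the 9 elements whose complement lies outside the range or equal to its own complement.
The integers 15, …, 33 (19 of them) are such a set: any two sum to at least 15+16 = 31 > 30.
Any 20th integer completes one of the 10 pairs, so 20 choices force a sum of 30.

20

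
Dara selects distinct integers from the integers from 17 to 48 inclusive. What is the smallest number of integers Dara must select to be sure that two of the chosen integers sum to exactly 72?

Two chosen integers sum to 72 exactly when both halves of some pair {x, 72−x} with 24 ≤ x ≤ 72−x ≤ 48 are chosen — 12 such pairs.
The remaining 8 elements (those with no distinct partner in range) can never complete a 72-sum, so the worst case takes all of them and one from each pair: 8 + 12 = 20.
The 21st integer has to be the second member of some pair, so 20 + 1 = 21.

21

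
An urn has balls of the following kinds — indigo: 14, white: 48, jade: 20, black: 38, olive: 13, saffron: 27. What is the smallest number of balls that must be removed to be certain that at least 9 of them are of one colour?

49

By pigeonhole, put each drawn ball into a box by colour. The largest draw with every box below 9 takes min(count, 8) from each colour.
Σ min(cᵢ, 8) = 8 + 8 + 8 + 8 + 8 + 8 = 48.
Draw number 48 + 1 = 49 must push one box to 9.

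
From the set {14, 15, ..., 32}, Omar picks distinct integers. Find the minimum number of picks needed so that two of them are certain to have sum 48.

12

Two chosen integers sum to 48 exactly when both halves of some pair {x, 48−x} with 16 ≤ x ≤ 48−x ≤ 32 are chosen — 8 such pairs.
The remaining 3 elements (those with no distinct partner in range) can never complete a 48-sum, so the worst case takes all of them and one from each pair: 3 + 8 = 11.
By the pigeonhole principle, the 12th integer has to be the second member of some pair, so 11 + 1 = 12.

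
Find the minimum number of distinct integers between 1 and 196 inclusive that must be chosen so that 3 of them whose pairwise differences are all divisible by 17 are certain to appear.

Integers whose pairwise differences are multiples of 17 are exactly those sharing a remainder mod 17. By the pigeonhole principle, the 17 residue classes mod 17 are the pigeonholes.
With 34 integers one could put 2 in each residue class and have no class reach 3.
The 35th integer pushes some class to 3, so 17·2 + 1 = 35.

35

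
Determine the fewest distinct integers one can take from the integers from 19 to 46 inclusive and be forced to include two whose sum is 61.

17

Two chosen integers sum to 61 exactly when both halves of some pair {x, 61−x} with 19 ≤ x ≤ 61−x ≤ 42 are chosen — 12 such pairs.
The remaining 4 elements (those with no distinct partner in range) can never complete a 61-sum, so the worst case takes all of them and one from each pair: 4 + 12 = 16.
By pigeonhole, the 17th integer has to be the second member of some pair, so 16 + 1 = 17.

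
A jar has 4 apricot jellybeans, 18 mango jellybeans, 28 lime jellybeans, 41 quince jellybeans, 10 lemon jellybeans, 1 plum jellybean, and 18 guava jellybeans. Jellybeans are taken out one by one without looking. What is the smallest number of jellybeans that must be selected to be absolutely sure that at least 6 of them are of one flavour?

31

An adversary could hand out at most 5 jellybeans per flavour (apricot, plum run out sooner): 4 + 5 + 5 + 5 + 5 + 1 + 5 = 30 jellybeans and still no flavour has 6.
By the pigeonhole principle, one more jellybean lands in a flavour already at 5, so 31 draws are enough and 30 are not.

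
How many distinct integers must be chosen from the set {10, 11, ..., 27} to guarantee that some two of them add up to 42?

A set avoiding the sum 42 can contain at most one of each pair {x, 42−x}, plus the 6 elements whose complement lies outside the range or equal to its own complement.
The integers 10, …, 21 (12 of them) are such a set: any two sum to at least 10+11 = 21 and at most 20+21 = 41 < 42.
Any 13th integer completes one of the 6 pairs, so 13 choices force a sum of 42.

13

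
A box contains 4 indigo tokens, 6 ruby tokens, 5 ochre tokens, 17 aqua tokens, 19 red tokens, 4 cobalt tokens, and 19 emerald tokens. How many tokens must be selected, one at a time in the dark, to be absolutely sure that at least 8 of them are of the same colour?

By the pigeonhole principle, put each drawn token into a box by colour. The largest draw with every box below 8 takes min(count, 7) from each colour; colours with fewer than 7 contribute all they have.
Σ min(cᵢ, 7) = 4 + 6 + 5 + 7 + 7 + 4 + 7 = 40.
Draw number 40 + 1 = 41 must push one box to 8.

41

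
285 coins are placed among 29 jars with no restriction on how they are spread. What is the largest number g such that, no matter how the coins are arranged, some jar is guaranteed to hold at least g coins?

10

By the pigeonhole principle, the 29 jars are the holes and the 285 coins are the pigeons.
If every jar held at most 9 coins, the total would be at most 29 × 9 = 261, which is less than 285.
So some jar holds at least ⌈285/29⌉ = 10 coins.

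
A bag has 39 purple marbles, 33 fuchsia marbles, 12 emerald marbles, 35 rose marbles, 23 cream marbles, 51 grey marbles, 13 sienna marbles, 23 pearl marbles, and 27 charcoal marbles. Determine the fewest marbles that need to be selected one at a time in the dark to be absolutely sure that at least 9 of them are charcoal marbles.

In the worst case for collecting charcoal marbles, every non-charcoal marble comes out first.
There are 39 + 33 + 12 + 35 + 23 + 51 + 13 + 23 = 229 non-charcoal marbles altogether.
After those, each further marble must be charcoal, so 229 + 9 = 238 draws guarantee 9 charcoal marbles.

238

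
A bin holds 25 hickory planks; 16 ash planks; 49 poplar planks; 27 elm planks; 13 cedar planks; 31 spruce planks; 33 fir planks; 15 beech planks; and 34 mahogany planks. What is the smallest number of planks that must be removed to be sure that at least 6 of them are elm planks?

222

In the worst case for collecting elm planks, every non-elm plank comes out first.
There are 25 + 16 + 49 + 13 + 31 + 33 + 15 + 34 = 216 non-elm planks altogether.
After those, each further plank must be elm, so 216 + 6 = 222 draws guarantee 6 elm planks.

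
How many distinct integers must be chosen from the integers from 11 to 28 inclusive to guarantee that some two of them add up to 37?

A set avoiding the sum 37 can contain at most one of each pair {x, 37−x}, plus the 2 elements whose complement lies outside the range.
The integers 19, …, 28 (10 of them) are such a set: any two sum to at least 19+20 = 39 > 37.
Any 11th integer completes one of the 8 pairs, so 11 choices force a sum of 37.

11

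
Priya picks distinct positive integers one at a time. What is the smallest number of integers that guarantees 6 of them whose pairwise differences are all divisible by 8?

41

Integers whose pairwise differences are multiples of 8 are exactly those sharing a remainder mod 8. The 8 residue classes mod 8 are the pigeonholes.
With 40 integers one could put 5 in each residue class and have no class reach 6.
The 41st integer pushes some class to 6, so 8·5 + 1 = 41.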